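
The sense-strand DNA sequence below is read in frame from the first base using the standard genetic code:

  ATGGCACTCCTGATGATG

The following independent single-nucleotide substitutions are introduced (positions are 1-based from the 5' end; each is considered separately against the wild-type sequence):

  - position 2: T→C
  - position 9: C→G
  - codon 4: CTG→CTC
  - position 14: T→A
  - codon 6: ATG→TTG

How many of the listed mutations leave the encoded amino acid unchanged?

Codon 1: ATG (Met) → ACG (Thr) — missense.
Codon 3: CTC (Leu) → CTG (Leu) — synonymous.
Codon 4: CTG (Leu) → CTC (Leu) — synonymous.
Codon 5: ATG (Met) → AAG (Lys) — missense.
Codon 6: ATG (Met) → TTG (Leu) — missense.
Synonymous: 2 of 5.

2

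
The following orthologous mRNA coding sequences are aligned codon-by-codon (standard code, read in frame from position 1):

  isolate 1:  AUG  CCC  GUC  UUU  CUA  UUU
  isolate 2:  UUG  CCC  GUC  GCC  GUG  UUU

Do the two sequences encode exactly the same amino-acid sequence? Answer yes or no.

Codon 1: AUG Met / UUG Leu — nonsynonymous.
Codon 2: CCC Pro / CCC Pro — identical.
Codon 3: GUC Val / GUC Val — identical.
Codon 4: UUU Phe / GCC Ala — nonsynonymous.
Codon 5: CUA Leu / GUG Val — nonsynonymous.
Codon 6: UUU Phe / UUU Phe — identical.
Nonsynonymous differences: 3 → different protein.

no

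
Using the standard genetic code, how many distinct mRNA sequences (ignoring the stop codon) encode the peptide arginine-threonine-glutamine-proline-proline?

768

Arg: 6 codons.
Thr: 4 codons.
Gln: 2 codons.
Pro: 4 codons.
Pro: 4 codons.
6 × 4 × 2 × 4 × 4 = 768.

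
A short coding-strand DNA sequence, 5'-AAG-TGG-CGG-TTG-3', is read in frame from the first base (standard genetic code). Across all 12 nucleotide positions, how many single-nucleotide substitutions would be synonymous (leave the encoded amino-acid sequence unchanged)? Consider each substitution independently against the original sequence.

7

Codon 1 (AAG, Lys): 1 synonymous substitution.
Codon 2 (TGG, Trp): 0 synonymous substitutions.
Codon 3 (CGG, Arg): 4 synonymous substitutions.
Codon 4 (TTG, Leu): 2 synonymous substitutions.
Total: 1 + 0 + 4 + 2 = 7.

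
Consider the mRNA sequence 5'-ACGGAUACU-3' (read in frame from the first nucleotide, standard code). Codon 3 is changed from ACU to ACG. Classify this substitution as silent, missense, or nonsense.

Position 9 falls in codon 3: ACU → Thr.
After the substitution the codon is ACG → Thr.
Both encode Thr, so the change is synonymous.

silent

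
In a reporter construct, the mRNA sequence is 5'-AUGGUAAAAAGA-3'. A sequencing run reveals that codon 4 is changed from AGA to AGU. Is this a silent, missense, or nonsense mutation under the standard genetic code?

missense

Position 12 falls in codon 4: AGA → Arg.
After the substitution the codon is AGU → Ser.
Arg ≠ Ser, so this is a missense mutation.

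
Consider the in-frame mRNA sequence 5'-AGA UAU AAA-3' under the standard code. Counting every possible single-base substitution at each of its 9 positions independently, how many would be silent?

Codon 1 (AGA, Arg): 2 synonymous substitutions.
Codon 2 (UAU, Tyr): 1 synonymous substitution.
Codon 3 (AAA, Lys): 1 synonymous substitution.
Total: 2 + 1 + 1 = 4.

4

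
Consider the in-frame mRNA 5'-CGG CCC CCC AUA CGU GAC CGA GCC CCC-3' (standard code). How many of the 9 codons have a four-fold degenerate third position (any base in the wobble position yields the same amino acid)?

7

Codon 1 CGG (Arg): third position 4-fold.
Codon 2 CCC (Pro): third position 4-fold.
Codon 3 CCC (Pro): third position 4-fold.
Codon 4 AUA (Ile): third position 3-fold.
Codon 5 CGU (Arg): third position 4-fold.
Codon 6 GAC (Asp): third position 2-fold.
Codon 7 CGA (Arg): third position 4-fold.
Codon 8 GCC (Ala): third position 4-fold.
Codon 9 CCC (Pro): third position 4-fold.
Four-fold degenerate third positions: 7.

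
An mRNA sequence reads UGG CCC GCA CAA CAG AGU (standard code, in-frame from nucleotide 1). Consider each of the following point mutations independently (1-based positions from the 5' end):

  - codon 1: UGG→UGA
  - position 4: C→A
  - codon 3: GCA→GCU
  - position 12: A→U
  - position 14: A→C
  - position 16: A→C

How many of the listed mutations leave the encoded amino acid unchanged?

1

Codon 1: UGG (Trp) → UGA (Stop) — nonsense.
Codon 2: CCC (Pro) → ACC (Thr) — missense.
Codon 3: GCA (Ala) → GCU (Ala) — synonymous.
Codon 4: CAA (Gln) → CAU (His) — missense.
Codon 5: CAG (Gln) → CCG (Pro) — missense.
Codon 6: AGU (Ser) → CGU (Arg) — missense.
Synonymous: 1 of 6.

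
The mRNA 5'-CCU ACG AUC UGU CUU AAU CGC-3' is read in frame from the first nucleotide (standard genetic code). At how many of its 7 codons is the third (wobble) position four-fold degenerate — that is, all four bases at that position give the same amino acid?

Codon 1 CCU (Pro): third position 4-fold.
Codon 2 ACG (Thr): third position 4-fold.
Codon 3 AUC (Ile): third position 3-fold.
Codon 4 UGU (Cys): third position 2-fold.
Codon 5 CUU (Leu): third position 4-fold.
Codon 6 AAU (Asn): third position 2-fold.
Codon 7 CGC (Arg): third position 4-fold.
Four-fold degenerate third positions: 4.

4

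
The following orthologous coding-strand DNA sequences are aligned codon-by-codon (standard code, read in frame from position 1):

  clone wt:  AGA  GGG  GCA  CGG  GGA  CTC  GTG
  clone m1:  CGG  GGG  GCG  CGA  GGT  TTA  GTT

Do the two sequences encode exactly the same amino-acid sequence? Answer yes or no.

yes

Codon 1: AGA Arg / CGG Arg — synonymous.
Codon 2: GGG Gly / GGG Gly — identical.
Codon 3: GCA Ala / GCG Ala — synonymous.
Codon 4: CGG Arg / CGA Arg — synonymous.
Codon 5: GGA Gly / GGT Gly — synonymous.
Codon 6: CTC Leu / TTA Leu — synonymous.
Codon 7: GTG Val / GTT Val — synonymous.
Nonsynonymous differences: 0 → same protein.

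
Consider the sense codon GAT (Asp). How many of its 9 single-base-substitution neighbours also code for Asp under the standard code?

Position 1: none → 0 synonymous.
Position 2: none → 0 synonymous.
Position 3: GAC → 1 synonymous.
Total: 0 + 0 + 1 = 1.

1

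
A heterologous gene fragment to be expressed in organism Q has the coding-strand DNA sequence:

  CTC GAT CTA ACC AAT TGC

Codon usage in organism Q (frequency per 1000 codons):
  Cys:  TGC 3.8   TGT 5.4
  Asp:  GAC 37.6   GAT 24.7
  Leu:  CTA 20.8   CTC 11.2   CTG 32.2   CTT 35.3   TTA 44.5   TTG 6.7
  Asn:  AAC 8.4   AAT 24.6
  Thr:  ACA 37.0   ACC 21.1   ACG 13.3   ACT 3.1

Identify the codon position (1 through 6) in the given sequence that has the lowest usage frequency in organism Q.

6

Codon 1 CTC (Leu): 11.2 per 1000.
Codon 2 GAT (Asp): 24.7 per 1000.
Codon 3 CTA (Leu): 20.8 per 1000.
Codon 4 ACC (Thr): 21.1 per 1000.
Codon 5 AAT (Asn): 24.6 per 1000.
Codon 6 TGC (Cys): 3.8 per 1000.
Lowest frequency is 3.8 at codon 6.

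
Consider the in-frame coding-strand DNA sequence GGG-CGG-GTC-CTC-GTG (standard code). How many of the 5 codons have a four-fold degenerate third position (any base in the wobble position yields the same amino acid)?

5

Codon 1 GGG (Gly): third position 4-fold.
Codon 2 CGG (Arg): third position 4-fold.
Codon 3 GTC (Val): third position 4-fold.
Codon 4 CTC (Leu): third position 4-fold.
Codon 5 GTG (Val): third position 4-fold.
Four-fold degenerate third positions: 5.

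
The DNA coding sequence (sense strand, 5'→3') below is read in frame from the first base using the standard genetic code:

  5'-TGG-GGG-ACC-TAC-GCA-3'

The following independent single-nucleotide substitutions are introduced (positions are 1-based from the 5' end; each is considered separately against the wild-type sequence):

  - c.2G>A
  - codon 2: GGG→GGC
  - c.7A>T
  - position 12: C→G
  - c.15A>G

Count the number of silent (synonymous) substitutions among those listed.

Codon 1: TGG (Trp) → TAG (Stop) — nonsense.
Codon 2: GGG (Gly) → GGC (Gly) — synonymous.
Codon 3: ACC (Thr) → TCC (Ser) — missense.
Codon 4: TAC (Tyr) → TAG (Stop) — nonsense.
Codon 5: GCA (Ala) → GCG (Ala) — synonymous.
Synonymous: 2 of 5.

2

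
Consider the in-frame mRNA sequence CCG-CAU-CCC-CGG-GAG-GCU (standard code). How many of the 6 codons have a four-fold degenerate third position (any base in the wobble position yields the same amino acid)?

Codon 1 CCG (Pro): third position 4-fold.
Codon 2 CAU (His): third position 2-fold.
Codon 3 CCC (Pro): third position 4-fold.
Codon 4 CGG (Arg): third position 4-fold.
Codon 5 GAG (Glu): third position 2-fold.
Codon 6 GCU (Ala): third position 4-fold.
Four-fold degenerate third positions: 4.

4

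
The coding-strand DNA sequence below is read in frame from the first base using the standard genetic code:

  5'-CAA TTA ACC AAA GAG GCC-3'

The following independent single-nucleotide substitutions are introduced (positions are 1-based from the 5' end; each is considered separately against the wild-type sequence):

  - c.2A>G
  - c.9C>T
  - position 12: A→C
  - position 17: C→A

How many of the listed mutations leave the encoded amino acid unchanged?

1

Codon 1: CAA (Gln) → CGA (Arg) — missense.
Codon 3: ACC (Thr) → ACT (Thr) — synonymous.
Codon 4: AAA (Lys) → AAC (Asn) — missense.
Codon 6: GCC (Ala) → GAC (Asp) — missense.
Synonymous: 1 of 4.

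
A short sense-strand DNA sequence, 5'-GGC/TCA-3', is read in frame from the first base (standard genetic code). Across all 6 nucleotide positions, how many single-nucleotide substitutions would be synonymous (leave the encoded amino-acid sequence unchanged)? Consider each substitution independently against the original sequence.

Codon 1 (GGC, Gly): 3 synonymous substitutions.
Codon 2 (TCA, Ser): 3 synonymous substitutions.
Total: 3 + 3 = 6.

6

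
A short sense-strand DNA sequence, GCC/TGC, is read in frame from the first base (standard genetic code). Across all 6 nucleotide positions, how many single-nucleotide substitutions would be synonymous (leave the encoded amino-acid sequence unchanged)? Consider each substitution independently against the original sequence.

4

Codon 1 (GCC, Ala): 3 synonymous substitutions.
Codon 2 (TGC, Cys): 1 synonymous substitution.
Total: 3 + 1 = 4.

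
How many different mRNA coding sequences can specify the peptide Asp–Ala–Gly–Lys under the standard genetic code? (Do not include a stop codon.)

Asp: 2 codons.
Ala: 4 codons.
Gly: 4 codons.
Lys: 2 codons.
2 × 4 × 4 × 2 = 64.

64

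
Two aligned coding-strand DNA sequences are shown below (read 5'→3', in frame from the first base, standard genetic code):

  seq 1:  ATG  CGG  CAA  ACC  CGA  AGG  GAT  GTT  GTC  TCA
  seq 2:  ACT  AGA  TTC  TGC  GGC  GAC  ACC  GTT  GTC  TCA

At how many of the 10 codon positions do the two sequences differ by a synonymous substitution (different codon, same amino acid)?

Codon 1: ATG Met / ACT Thr — nonsynonymous.
Codon 2: CGG Arg / AGA Arg — synonymous.
Codon 3: CAA Gln / TTC Phe — nonsynonymous.
Codon 4: ACC Thr / TGC Cys — nonsynonymous.
Codon 5: CGA Arg / GGC Gly — nonsynonymous.
Codon 6: AGG Arg / GAC Asp — nonsynonymous.
Codon 7: GAT Asp / ACC Thr — nonsynonymous.
Codon 8: GTT Val / GTT Val — identical.
Codon 9: GTC Val / GTC Val — identical.
Codon 10: TCA Ser / TCA Ser — identical.
Synonymous differences: 1.

1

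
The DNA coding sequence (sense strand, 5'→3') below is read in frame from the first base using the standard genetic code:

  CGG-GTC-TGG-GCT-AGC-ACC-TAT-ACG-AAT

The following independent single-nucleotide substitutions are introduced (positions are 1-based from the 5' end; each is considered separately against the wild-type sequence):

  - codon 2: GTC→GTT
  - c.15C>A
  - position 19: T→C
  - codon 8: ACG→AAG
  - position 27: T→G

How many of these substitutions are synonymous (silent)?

1

Codon 2: GTC (Val) → GTT (Val) — synonymous.
Codon 5: AGC (Ser) → AGA (Arg) — missense.
Codon 7: TAT (Tyr) → CAT (His) — missense.
Codon 8: ACG (Thr) → AAG (Lys) — missense.
Codon 9: AAT (Asn) → AAG (Lys) — missense.
Synonymous: 1 of 5.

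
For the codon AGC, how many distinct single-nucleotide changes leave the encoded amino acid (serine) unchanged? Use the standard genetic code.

Position 1: none → 0 synonymous.
Position 2: none → 0 synonymous.
Position 3: AGU → 1 synonymous.
Total: 0 + 0 + 1 = 1.

1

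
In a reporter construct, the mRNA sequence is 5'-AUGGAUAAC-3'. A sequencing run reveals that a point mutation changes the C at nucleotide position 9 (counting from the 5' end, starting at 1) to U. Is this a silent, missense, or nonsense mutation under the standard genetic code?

silent

Position 9 falls in codon 3: AAC → Asn.
After the substitution the codon is AAU → Asn.
Both encode Asn, so the change is synonymous.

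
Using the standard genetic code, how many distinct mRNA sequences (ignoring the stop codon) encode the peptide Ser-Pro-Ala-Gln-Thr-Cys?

1536

Ser: 6 codons.
Pro: 4 codons.
Ala: 4 codons.
Gln: 2 codons.
Thr: 4 codons.
Cys: 2 codons.
6 × 4 × 4 × 2 × 4 × 2 = 1536.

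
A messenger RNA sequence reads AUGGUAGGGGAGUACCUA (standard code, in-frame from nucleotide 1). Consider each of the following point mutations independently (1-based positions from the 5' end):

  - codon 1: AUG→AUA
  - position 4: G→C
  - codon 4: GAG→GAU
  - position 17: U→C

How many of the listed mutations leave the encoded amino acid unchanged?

0

Codon 1: AUG (Met) → AUA (Ile) — missense.
Codon 2: GUA (Val) → CUA (Leu) — missense.
Codon 4: GAG (Glu) → GAU (Asp) — missense.
Codon 6: CUA (Leu) → CCA (Pro) — missense.
Synonymous: 0 of 4.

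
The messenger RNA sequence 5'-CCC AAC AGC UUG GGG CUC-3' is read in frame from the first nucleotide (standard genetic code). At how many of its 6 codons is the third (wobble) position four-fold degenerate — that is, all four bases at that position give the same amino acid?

Codon 1 CCC (Pro): third position 4-fold.
Codon 2 AAC (Asn): third position 2-fold.
Codon 3 AGC (Ser): third position 2-fold.
Codon 4 UUG (Leu): third position 2-fold.
Codon 5 GGG (Gly): third position 4-fold.
Codon 6 CUC (Leu): third position 4-fold.
Four-fold degenerate third positions: 3.

3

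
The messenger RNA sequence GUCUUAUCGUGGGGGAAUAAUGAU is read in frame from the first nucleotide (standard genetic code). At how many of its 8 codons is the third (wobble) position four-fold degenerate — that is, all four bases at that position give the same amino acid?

Codon 1 GUC (Val): third position 4-fold.
Codon 2 UUA (Leu): third position 2-fold.
Codon 3 UCG (Ser): third position 4-fold.
Codon 4 UGG (Trp): third position 1-fold.
Codon 5 GGG (Gly): third position 4-fold.
Codon 6 AAU (Asn): third position 2-fold.
Codon 7 AAU (Asn): third position 2-fold.
Codon 8 GAU (Asp): third position 2-fold.
Four-fold degenerate third positions: 3.

3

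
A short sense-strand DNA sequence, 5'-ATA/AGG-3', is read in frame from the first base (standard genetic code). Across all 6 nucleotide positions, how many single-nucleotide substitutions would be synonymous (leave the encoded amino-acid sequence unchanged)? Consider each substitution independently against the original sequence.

Codon 1 (ATA, Ile): 2 synonymous substitutions.
Codon 2 (AGG, Arg): 2 synonymous substitutions.
Total: 2 + 2 = 4.

4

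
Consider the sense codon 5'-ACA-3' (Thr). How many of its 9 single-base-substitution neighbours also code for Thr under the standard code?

3

Position 1: none → 0 synonymous.
Position 2: none → 0 synonymous.
Position 3: ACU, ACC, ACG → 3 synonymous.
Total: 0 + 0 + 3 = 3.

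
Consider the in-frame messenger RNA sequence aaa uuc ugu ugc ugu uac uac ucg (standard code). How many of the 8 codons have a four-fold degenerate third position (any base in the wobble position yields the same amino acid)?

Codon 1 AAA (Lys): third position 2-fold.
Codon 2 UUC (Phe): third position 2-fold.
Codon 3 UGU (Cys): third position 2-fold.
Codon 4 UGC (Cys): third position 2-fold.
Codon 5 UGU (Cys): third position 2-fold.
Codon 6 UAC (Tyr): third position 2-fold.
Codon 7 UAC (Tyr): third position 2-fold.
Codon 8 UCG (Ser): third position 4-fold.
Four-fold degenerate third positions: 1.

1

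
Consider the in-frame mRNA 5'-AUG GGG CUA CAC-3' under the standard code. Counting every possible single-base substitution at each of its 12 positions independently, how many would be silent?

Codon 1 (AUG, Met): 0 synonymous substitutions.
Codon 2 (GGG, Gly): 3 synonymous substitutions.
Codon 3 (CUA, Leu): 4 synonymous substitutions.
Codon 4 (CAC, His): 1 synonymous substitution.
Total: 0 + 3 + 4 + 1 = 8.

8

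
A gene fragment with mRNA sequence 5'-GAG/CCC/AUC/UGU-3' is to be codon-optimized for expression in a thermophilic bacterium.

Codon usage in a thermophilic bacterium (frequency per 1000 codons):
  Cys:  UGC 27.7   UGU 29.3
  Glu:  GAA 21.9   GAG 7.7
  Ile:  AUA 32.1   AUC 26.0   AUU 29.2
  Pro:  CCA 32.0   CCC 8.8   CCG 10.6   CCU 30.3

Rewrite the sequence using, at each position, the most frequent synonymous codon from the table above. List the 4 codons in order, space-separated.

Codon 1 (Glu): best is GAA at 21.9.
Codon 2 (Pro): best is CCA at 32.0.
Codon 3 (Ile): best is AUA at 32.1.
Codon 4 (Cys): best is UGU at 29.3.

GAA CCA AUA UGU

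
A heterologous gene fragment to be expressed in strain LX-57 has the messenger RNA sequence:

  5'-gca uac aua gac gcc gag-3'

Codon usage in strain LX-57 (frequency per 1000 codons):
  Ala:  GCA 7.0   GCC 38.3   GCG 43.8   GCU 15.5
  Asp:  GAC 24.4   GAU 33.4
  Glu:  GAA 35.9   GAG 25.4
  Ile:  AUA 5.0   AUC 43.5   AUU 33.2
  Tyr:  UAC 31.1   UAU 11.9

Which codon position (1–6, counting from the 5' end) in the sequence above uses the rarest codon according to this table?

3

Codon 1 GCA (Ala): 7.0 per 1000.
Codon 2 UAC (Tyr): 31.1 per 1000.
Codon 3 AUA (Ile): 5.0 per 1000.
Codon 4 GAC (Asp): 24.4 per 1000.
Codon 5 GCC (Ala): 38.3 per 1000.
Codon 6 GAG (Glu): 25.4 per 1000.
Lowest frequency is 5.0 at codon 3.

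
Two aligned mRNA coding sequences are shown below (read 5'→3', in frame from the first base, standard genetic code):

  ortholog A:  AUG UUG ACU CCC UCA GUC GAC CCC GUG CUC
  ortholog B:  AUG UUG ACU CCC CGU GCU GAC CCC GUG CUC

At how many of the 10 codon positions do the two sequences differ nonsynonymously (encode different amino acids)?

Codon 1: AUG Met / AUG Met — identical.
Codon 2: UUG Leu / UUG Leu — identical.
Codon 3: ACU Thr / ACU Thr — identical.
Codon 4: CCC Pro / CCC Pro — identical.
Codon 5: UCA Ser / CGU Arg — nonsynonymous.
Codon 6: GUC Val / GCU Ala — nonsynonymous.
Codon 7: GAC Asp / GAC Asp — identical.
Codon 8: CCC Pro / CCC Pro — identical.
Codon 9: GUG Val / GUG Val — identical.
Codon 10: CUC Leu / CUC Leu — identical.
Nonsynonymous differences: 2.

2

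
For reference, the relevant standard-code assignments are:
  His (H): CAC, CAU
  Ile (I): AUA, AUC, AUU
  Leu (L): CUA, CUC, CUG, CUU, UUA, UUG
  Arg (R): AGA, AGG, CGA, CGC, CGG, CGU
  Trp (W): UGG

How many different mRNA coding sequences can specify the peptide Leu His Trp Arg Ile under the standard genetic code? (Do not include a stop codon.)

Leu: 6 codons.
His: 2 codons.
Trp: 1 codon.
Arg: 6 codons.
Ile: 3 codons.
6 × 2 × 1 × 6 × 3 = 216.

216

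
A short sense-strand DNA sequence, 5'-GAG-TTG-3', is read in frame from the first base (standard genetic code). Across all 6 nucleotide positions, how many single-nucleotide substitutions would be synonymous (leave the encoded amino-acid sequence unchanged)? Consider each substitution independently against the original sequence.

Codon 1 (GAG, Glu): 1 synonymous substitution.
Codon 2 (TTG, Leu): 2 synonymous substitutions.
Total: 1 + 2 = 3.

3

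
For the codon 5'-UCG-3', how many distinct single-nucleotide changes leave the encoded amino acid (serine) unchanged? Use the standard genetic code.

Position 1: none → 0 synonymous.
Position 2: none → 0 synonymous.
Position 3: UCU, UCC, UCA → 3 synonymous.
Total: 0 + 0 + 3 = 3.

3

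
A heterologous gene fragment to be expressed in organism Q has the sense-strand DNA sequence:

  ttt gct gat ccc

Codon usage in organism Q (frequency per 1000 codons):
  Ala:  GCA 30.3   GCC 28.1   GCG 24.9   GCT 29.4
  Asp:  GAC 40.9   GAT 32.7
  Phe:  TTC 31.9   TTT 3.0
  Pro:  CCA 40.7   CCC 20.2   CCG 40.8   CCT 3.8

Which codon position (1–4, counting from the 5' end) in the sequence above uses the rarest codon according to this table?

Codon 1 TTT (Phe): 3.0 per 1000.
Codon 2 GCT (Ala): 29.4 per 1000.
Codon 3 GAT (Asp): 32.7 per 1000.
Codon 4 CCC (Pro): 20.2 per 1000.
Lowest frequency is 3.0 at codon 1.

1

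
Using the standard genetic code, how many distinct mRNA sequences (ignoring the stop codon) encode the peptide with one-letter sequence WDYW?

4

Trp: 1 codon.
Asp: 2 codons.
Tyr: 2 codons.
Trp: 1 codon.
1 × 2 × 2 × 1 = 4.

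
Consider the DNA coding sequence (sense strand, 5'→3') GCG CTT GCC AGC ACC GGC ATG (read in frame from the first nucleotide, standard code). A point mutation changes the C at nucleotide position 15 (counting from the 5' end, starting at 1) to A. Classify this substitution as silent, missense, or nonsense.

silent

Position 15 falls in codon 5: ACC → Thr.
After the substitution the codon is ACA → Thr.
Both encode Thr, so the change is synonymous.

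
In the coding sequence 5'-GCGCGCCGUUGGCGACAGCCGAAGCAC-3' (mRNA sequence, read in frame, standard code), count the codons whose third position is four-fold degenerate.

5

Codon 1 GCG (Ala): third position 4-fold.
Codon 2 CGC (Arg): third position 4-fold.
Codon 3 CGU (Arg): third position 4-fold.
Codon 4 UGG (Trp): third position 1-fold.
Codon 5 CGA (Arg): third position 4-fold.
Codon 6 CAG (Gln): third position 2-fold.
Codon 7 CCG (Pro): third position 4-fold.
Codon 8 AAG (Lys): third position 2-fold.
Codon 9 CAC (His): third position 2-fold.
Four-fold degenerate third positions: 5.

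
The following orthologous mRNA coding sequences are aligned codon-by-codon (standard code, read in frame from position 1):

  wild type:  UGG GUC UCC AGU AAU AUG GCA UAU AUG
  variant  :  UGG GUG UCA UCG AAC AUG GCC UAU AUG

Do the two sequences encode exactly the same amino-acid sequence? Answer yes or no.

Codon 1: UGG Trp / UGG Trp — identical.
Codon 2: GUC Val / GUG Val — synonymous.
Codon 3: UCC Ser / UCA Ser — synonymous.
Codon 4: AGU Ser / UCG Ser — synonymous.
Codon 5: AAU Asn / AAC Asn — synonymous.
Codon 6: AUG Met / AUG Met — identical.
Codon 7: GCA Ala / GCC Ala — synonymous.
Codon 8: UAU Tyr / UAU Tyr — identical.
Codon 9: AUG Met / AUG Met — identical.
Nonsynonymous differences: 0 → same protein.

yes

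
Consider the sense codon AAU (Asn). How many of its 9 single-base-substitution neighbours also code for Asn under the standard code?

Position 1: none → 0 synonymous.
Position 2: none → 0 synonymous.
Position 3: AAC → 1 synonymous.
Total: 0 + 0 + 1 = 1.

1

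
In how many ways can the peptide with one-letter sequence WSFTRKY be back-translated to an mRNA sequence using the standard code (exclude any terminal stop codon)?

Trp: 1 codon.
Ser: 6 codons.
Phe: 2 codons.
Thr: 4 codons.
Arg: 6 codons.
Lys: 2 codons.
Tyr: 2 codons.
1 × 6 × 2 × 4 × 6 × 2 × 2 = 1152.

1152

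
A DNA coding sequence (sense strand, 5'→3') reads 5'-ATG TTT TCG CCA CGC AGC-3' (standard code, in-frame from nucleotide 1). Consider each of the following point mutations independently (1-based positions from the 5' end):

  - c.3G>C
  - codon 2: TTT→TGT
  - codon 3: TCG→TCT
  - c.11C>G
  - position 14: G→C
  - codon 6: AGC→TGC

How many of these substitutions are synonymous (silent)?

1

Codon 1: ATG (Met) → ATC (Ile) — missense.
Codon 2: TTT (Phe) → TGT (Cys) — missense.
Codon 3: TCG (Ser) → TCT (Ser) — synonymous.
Codon 4: CCA (Pro) → CGA (Arg) — missense.
Codon 5: CGC (Arg) → CCC (Pro) — missense.
Codon 6: AGC (Ser) → TGC (Cys) — missense.
Synonymous: 1 of 6.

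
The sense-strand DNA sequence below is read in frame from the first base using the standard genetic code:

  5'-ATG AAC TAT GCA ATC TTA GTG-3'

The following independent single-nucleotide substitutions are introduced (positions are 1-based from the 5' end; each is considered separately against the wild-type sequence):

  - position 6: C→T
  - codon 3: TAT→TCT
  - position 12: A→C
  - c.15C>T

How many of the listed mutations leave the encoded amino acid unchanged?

3

Codon 2: AAC (Asn) → AAT (Asn) — synonymous.
Codon 3: TAT (Tyr) → TCT (Ser) — missense.
Codon 4: GCA (Ala) → GCC (Ala) — synonymous.
Codon 5: ATC (Ile) → ATT (Ile) — synonymous.
Synonymous: 3 of 4.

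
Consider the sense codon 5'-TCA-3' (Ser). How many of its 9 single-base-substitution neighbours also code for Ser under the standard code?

3

Position 1: none → 0 synonymous.
Position 2: none → 0 synonymous.
Position 3: TCT, TCC, TCG → 3 synonymous.
Total: 0 + 0 + 3 = 3.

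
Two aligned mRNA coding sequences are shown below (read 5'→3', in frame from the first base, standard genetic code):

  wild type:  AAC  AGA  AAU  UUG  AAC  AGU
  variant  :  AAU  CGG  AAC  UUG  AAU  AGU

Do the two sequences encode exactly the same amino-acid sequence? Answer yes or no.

yes

Codon 1: AAC Asn / AAU Asn — synonymous.
Codon 2: AGA Arg / CGG Arg — synonymous.
Codon 3: AAU Asn / AAC Asn — synonymous.
Codon 4: UUG Leu / UUG Leu — identical.
Codon 5: AAC Asn / AAU Asn — synonymous.
Codon 6: AGU Ser / AGU Ser — identical.
Nonsynonymous differences: 0 → same protein.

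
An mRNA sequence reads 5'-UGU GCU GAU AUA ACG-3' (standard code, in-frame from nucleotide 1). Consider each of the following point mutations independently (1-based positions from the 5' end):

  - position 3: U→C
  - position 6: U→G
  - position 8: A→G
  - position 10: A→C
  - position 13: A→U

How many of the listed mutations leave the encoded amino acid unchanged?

Codon 1: UGU (Cys) → UGC (Cys) — synonymous.
Codon 2: GCU (Ala) → GCG (Ala) — synonymous.
Codon 3: GAU (Asp) → GGU (Gly) — missense.
Codon 4: AUA (Ile) → CUA (Leu) — missense.
Codon 5: ACG (Thr) → UCG (Ser) — missense.
Synonymous: 2 of 5.

2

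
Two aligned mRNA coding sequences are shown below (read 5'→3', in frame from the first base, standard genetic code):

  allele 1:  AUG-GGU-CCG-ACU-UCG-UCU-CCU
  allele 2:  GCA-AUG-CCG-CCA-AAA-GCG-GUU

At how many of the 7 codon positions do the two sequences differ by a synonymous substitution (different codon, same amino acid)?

Codon 1: AUG Met / GCA Ala — nonsynonymous.
Codon 2: GGU Gly / AUG Met — nonsynonymous.
Codon 3: CCG Pro / CCG Pro — identical.
Codon 4: ACU Thr / CCA Pro — nonsynonymous.
Codon 5: UCG Ser / AAA Lys — nonsynonymous.
Codon 6: UCU Ser / GCG Ala — nonsynonymous.
Codon 7: CCU Pro / GUU Val — nonsynonymous.
Synonymous differences: 0.

0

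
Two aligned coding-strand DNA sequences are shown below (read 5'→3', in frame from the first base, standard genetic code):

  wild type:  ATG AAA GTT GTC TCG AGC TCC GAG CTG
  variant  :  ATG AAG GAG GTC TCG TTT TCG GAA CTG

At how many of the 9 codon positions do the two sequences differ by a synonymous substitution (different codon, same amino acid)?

Codon 1: ATG Met / ATG Met — identical.
Codon 2: AAA Lys / AAG Lys — synonymous.
Codon 3: GTT Val / GAG Glu — nonsynonymous.
Codon 4: GTC Val / GTC Val — identical.
Codon 5: TCG Ser / TCG Ser — identical.
Codon 6: AGC Ser / TTT Phe — nonsynonymous.
Codon 7: TCC Ser / TCG Ser — synonymous.
Codon 8: GAG Glu / GAA Glu — synonymous.
Codon 9: CTG Leu / CTG Leu — identical.
Synonymous differences: 3.

3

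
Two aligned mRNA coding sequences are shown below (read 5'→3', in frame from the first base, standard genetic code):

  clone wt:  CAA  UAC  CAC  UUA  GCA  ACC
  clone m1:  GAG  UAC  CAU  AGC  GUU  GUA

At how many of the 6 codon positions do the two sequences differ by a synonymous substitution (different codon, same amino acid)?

1

Codon 1: CAA Gln / GAG Glu — nonsynonymous.
Codon 2: UAC Tyr / UAC Tyr — identical.
Codon 3: CAC His / CAU His — synonymous.
Codon 4: UUA Leu / AGC Ser — nonsynonymous.
Codon 5: GCA Ala / GUU Val — nonsynonymous.
Codon 6: ACC Thr / GUA Val — nonsynonymous.
Synonymous differences: 1.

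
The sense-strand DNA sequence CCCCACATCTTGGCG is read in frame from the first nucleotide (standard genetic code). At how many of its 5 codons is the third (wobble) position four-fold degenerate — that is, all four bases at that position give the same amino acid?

Codon 1 CCC (Pro): third position 4-fold.
Codon 2 CAC (His): third position 2-fold.
Codon 3 ATC (Ile): third position 3-fold.
Codon 4 TTG (Leu): third position 2-fold.
Codon 5 GCG (Ala): third position 4-fold.
Four-fold degenerate third positions: 2.

2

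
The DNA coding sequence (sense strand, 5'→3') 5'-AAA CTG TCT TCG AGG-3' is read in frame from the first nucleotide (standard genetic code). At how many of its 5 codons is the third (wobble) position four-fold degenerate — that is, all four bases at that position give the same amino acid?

Codon 1 AAA (Lys): third position 2-fold.
Codon 2 CTG (Leu): third position 4-fold.
Codon 3 TCT (Ser): third position 4-fold.
Codon 4 TCG (Ser): third position 4-fold.
Codon 5 AGG (Arg): third position 2-fold.
Four-fold degenerate third positions: 3.

3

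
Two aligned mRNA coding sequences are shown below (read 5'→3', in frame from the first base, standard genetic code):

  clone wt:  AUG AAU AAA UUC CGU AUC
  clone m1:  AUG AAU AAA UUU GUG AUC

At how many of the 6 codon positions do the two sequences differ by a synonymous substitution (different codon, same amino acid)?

Codon 1: AUG Met / AUG Met — identical.
Codon 2: AAU Asn / AAU Asn — identical.
Codon 3: AAA Lys / AAA Lys — identical.
Codon 4: UUC Phe / UUU Phe — synonymous.
Codon 5: CGU Arg / GUG Val — nonsynonymous.
Codon 6: AUC Ile / AUC Ile — identical.
Synonymous differences: 1.

1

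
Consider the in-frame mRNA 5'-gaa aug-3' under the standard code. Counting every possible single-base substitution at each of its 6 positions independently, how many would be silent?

1

Codon 1 (GAA, Glu): 1 synonymous substitution.
Codon 2 (AUG, Met): 0 synonymous substitutions.
Total: 1 + 0 = 1.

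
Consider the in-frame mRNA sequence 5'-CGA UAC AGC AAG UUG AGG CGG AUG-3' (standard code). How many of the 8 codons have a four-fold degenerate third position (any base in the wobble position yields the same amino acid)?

2

Codon 1 CGA (Arg): third position 4-fold.
Codon 2 UAC (Tyr): third position 2-fold.
Codon 3 AGC (Ser): third position 2-fold.
Codon 4 AAG (Lys): third position 2-fold.
Codon 5 UUG (Leu): third position 2-fold.
Codon 6 AGG (Arg): third position 2-fold.
Codon 7 CGG (Arg): third position 4-fold.
Codon 8 AUG (Met): third position 1-fold.
Four-fold degenerate third positions: 2.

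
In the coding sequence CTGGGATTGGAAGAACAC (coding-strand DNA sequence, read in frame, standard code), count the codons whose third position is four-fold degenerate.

2

Codon 1 CTG (Leu): third position 4-fold.
Codon 2 GGA (Gly): third position 4-fold.
Codon 3 TTG (Leu): third position 2-fold.
Codon 4 GAA (Glu): third position 2-fold.
Codon 5 GAA (Glu): third position 2-fold.
Codon 6 CAC (His): third position 2-fold.
Four-fold degenerate third positions: 2.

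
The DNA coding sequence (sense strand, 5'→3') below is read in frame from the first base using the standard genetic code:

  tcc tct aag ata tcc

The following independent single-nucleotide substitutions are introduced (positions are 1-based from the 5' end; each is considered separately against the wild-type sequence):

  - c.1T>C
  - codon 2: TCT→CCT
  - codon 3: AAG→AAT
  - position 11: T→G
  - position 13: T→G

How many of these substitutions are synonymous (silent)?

Codon 1: TCC (Ser) → CCC (Pro) — missense.
Codon 2: TCT (Ser) → CCT (Pro) — missense.
Codon 3: AAG (Lys) → AAT (Asn) — missense.
Codon 4: ATA (Ile) → AGA (Arg) — missense.
Codon 5: TCC (Ser) → GCC (Ala) — missense.
Synonymous: 0 of 5.

0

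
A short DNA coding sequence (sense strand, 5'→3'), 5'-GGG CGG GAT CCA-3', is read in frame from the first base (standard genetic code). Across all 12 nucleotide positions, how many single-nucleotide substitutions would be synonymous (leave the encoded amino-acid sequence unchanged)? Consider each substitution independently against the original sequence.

Codon 1 (GGG, Gly): 3 synonymous substitutions.
Codon 2 (CGG, Arg): 4 synonymous substitutions.
Codon 3 (GAT, Asp): 1 synonymous substitution.
Codon 4 (CCA, Pro): 3 synonymous substitutions.
Total: 3 + 4 + 1 + 3 = 11.

11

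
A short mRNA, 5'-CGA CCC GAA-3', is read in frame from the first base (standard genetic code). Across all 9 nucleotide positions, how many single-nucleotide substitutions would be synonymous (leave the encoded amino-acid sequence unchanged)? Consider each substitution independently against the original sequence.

Codon 1 (CGA, Arg): 4 synonymous substitutions.
Codon 2 (CCC, Pro): 3 synonymous substitutions.
Codon 3 (GAA, Glu): 1 synonymous substitution.
Total: 4 + 3 + 1 = 8.

8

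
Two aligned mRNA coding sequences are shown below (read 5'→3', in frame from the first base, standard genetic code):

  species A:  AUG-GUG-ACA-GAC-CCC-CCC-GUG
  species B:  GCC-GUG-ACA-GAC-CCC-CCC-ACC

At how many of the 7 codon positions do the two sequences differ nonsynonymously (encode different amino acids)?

Codon 1: AUG Met / GCC Ala — nonsynonymous.
Codon 2: GUG Val / GUG Val — identical.
Codon 3: ACA Thr / ACA Thr — identical.
Codon 4: GAC Asp / GAC Asp — identical.
Codon 5: CCC Pro / CCC Pro — identical.
Codon 6: CCC Pro / CCC Pro — identical.
Codon 7: GUG Val / ACC Thr — nonsynonymous.
Nonsynonymous differences: 2.

2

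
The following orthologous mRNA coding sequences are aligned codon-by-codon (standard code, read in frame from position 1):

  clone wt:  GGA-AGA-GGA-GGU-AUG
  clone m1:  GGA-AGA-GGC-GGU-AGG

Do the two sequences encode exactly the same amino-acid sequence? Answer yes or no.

Codon 1: GGA Gly / GGA Gly — identical.
Codon 2: AGA Arg / AGA Arg — identical.
Codon 3: GGA Gly / GGC Gly — synonymous.
Codon 4: GGU Gly / GGU Gly — identical.
Codon 5: AUG Met / AGG Arg — nonsynonymous.
Nonsynonymous differences: 1 → different protein.

no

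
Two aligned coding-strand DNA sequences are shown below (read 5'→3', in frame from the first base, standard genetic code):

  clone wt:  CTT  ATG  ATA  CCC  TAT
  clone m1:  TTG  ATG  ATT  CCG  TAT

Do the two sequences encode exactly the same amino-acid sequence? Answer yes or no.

Codon 1: CTT Leu / TTG Leu — synonymous.
Codon 2: ATG Met / ATG Met — identical.
Codon 3: ATA Ile / ATT Ile — synonymous.
Codon 4: CCC Pro / CCG Pro — synonymous.
Codon 5: TAT Tyr / TAT Tyr — identical.
Nonsynonymous differences: 0 → same protein.

yes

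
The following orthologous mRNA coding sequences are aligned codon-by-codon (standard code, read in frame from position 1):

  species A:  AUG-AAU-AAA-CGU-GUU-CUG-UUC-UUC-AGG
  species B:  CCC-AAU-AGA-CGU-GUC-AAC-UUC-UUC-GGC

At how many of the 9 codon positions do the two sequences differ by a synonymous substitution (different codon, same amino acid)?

Codon 1: AUG Met / CCC Pro — nonsynonymous.
Codon 2: AAU Asn / AAU Asn — identical.
Codon 3: AAA Lys / AGA Arg — nonsynonymous.
Codon 4: CGU Arg / CGU Arg — identical.
Codon 5: GUU Val / GUC Val — synonymous.
Codon 6: CUG Leu / AAC Asn — nonsynonymous.
Codon 7: UUC Phe / UUC Phe — identical.
Codon 8: UUC Phe / UUC Phe — identical.
Codon 9: AGG Arg / GGC Gly — nonsynonymous.
Synonymous differences: 1.

1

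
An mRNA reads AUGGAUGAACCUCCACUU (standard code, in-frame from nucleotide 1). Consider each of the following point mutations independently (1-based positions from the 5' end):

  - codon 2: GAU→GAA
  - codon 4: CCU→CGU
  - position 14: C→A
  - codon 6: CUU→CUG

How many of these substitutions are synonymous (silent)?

Codon 2: GAU (Asp) → GAA (Glu) — missense.
Codon 4: CCU (Pro) → CGU (Arg) — missense.
Codon 5: CCA (Pro) → CAA (Gln) — missense.
Codon 6: CUU (Leu) → CUG (Leu) — synonymous.
Synonymous: 1 of 4.

1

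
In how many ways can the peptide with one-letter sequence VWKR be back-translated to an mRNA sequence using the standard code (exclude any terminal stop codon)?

Val: 4 codons.
Trp: 1 codon.
Lys: 2 codons.
Arg: 6 codons.
4 × 1 × 2 × 6 = 48.

48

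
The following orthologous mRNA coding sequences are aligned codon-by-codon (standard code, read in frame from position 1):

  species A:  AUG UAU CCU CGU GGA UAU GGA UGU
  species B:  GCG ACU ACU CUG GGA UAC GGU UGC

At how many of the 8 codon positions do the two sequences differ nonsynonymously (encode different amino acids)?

4

Codon 1: AUG Met / GCG Ala — nonsynonymous.
Codon 2: UAU Tyr / ACU Thr — nonsynonymous.
Codon 3: CCU Pro / ACU Thr — nonsynonymous.
Codon 4: CGU Arg / CUG Leu — nonsynonymous.
Codon 5: GGA Gly / GGA Gly — identical.
Codon 6: UAU Tyr / UAC Tyr — synonymous.
Codon 7: GGA Gly / GGU Gly — synonymous.
Codon 8: UGU Cys / UGC Cys — synonymous.
Nonsynonymous differences: 4.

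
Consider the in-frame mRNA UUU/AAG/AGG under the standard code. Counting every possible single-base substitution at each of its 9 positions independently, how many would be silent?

Codon 1 (UUU, Phe): 1 synonymous substitution.
Codon 2 (AAG, Lys): 1 synonymous substitution.
Codon 3 (AGG, Arg): 2 synonymous substitutions.
Total: 1 + 1 + 2 = 4.

4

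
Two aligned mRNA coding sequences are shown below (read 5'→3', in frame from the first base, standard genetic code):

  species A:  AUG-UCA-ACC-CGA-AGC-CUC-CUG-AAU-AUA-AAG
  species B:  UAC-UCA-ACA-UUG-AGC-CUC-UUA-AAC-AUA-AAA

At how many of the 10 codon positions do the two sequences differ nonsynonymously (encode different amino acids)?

Codon 1: AUG Met / UAC Tyr — nonsynonymous.
Codon 2: UCA Ser / UCA Ser — identical.
Codon 3: ACC Thr / ACA Thr — synonymous.
Codon 4: CGA Arg / UUG Leu — nonsynonymous.
Codon 5: AGC Ser / AGC Ser — identical.
Codon 6: CUC Leu / CUC Leu — identical.
Codon 7: CUG Leu / UUA Leu — synonymous.
Codon 8: AAU Asn / AAC Asn — synonymous.
Codon 9: AUA Ile / AUA Ile — identical.
Codon 10: AAG Lys / AAA Lys — synonymous.
Nonsynonymous differences: 2.

2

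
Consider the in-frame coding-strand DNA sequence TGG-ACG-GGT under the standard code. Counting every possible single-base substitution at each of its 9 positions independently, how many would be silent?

Codon 1 (TGG, Trp): 0 synonymous substitutions.
Codon 2 (ACG, Thr): 3 synonymous substitutions.
Codon 3 (GGT, Gly): 3 synonymous substitutions.
Total: 0 + 3 + 3 = 6.

6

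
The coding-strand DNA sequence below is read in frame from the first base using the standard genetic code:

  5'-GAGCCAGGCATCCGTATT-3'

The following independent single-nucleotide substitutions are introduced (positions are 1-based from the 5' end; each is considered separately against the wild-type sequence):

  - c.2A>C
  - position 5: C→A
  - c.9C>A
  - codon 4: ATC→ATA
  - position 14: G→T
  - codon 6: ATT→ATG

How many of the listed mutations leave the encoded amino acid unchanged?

2

Codon 1: GAG (Glu) → GCG (Ala) — missense.
Codon 2: CCA (Pro) → CAA (Gln) — missense.
Codon 3: GGC (Gly) → GGA (Gly) — synonymous.
Codon 4: ATC (Ile) → ATA (Ile) — synonymous.
Codon 5: CGT (Arg) → CTT (Leu) — missense.
Codon 6: ATT (Ile) → ATG (Met) — missense.
Synonymous: 2 of 6.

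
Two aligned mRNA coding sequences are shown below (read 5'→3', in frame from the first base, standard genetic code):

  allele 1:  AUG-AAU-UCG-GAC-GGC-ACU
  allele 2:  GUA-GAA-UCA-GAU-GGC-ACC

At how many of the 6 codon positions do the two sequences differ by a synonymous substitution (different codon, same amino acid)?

3

Codon 1: AUG Met / GUA Val — nonsynonymous.
Codon 2: AAU Asn / GAA Glu — nonsynonymous.
Codon 3: UCG Ser / UCA Ser — synonymous.
Codon 4: GAC Asp / GAU Asp — synonymous.
Codon 5: GGC Gly / GGC Gly — identical.
Codon 6: ACU Thr / ACC Thr — synonymous.
Synonymous differences: 3.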